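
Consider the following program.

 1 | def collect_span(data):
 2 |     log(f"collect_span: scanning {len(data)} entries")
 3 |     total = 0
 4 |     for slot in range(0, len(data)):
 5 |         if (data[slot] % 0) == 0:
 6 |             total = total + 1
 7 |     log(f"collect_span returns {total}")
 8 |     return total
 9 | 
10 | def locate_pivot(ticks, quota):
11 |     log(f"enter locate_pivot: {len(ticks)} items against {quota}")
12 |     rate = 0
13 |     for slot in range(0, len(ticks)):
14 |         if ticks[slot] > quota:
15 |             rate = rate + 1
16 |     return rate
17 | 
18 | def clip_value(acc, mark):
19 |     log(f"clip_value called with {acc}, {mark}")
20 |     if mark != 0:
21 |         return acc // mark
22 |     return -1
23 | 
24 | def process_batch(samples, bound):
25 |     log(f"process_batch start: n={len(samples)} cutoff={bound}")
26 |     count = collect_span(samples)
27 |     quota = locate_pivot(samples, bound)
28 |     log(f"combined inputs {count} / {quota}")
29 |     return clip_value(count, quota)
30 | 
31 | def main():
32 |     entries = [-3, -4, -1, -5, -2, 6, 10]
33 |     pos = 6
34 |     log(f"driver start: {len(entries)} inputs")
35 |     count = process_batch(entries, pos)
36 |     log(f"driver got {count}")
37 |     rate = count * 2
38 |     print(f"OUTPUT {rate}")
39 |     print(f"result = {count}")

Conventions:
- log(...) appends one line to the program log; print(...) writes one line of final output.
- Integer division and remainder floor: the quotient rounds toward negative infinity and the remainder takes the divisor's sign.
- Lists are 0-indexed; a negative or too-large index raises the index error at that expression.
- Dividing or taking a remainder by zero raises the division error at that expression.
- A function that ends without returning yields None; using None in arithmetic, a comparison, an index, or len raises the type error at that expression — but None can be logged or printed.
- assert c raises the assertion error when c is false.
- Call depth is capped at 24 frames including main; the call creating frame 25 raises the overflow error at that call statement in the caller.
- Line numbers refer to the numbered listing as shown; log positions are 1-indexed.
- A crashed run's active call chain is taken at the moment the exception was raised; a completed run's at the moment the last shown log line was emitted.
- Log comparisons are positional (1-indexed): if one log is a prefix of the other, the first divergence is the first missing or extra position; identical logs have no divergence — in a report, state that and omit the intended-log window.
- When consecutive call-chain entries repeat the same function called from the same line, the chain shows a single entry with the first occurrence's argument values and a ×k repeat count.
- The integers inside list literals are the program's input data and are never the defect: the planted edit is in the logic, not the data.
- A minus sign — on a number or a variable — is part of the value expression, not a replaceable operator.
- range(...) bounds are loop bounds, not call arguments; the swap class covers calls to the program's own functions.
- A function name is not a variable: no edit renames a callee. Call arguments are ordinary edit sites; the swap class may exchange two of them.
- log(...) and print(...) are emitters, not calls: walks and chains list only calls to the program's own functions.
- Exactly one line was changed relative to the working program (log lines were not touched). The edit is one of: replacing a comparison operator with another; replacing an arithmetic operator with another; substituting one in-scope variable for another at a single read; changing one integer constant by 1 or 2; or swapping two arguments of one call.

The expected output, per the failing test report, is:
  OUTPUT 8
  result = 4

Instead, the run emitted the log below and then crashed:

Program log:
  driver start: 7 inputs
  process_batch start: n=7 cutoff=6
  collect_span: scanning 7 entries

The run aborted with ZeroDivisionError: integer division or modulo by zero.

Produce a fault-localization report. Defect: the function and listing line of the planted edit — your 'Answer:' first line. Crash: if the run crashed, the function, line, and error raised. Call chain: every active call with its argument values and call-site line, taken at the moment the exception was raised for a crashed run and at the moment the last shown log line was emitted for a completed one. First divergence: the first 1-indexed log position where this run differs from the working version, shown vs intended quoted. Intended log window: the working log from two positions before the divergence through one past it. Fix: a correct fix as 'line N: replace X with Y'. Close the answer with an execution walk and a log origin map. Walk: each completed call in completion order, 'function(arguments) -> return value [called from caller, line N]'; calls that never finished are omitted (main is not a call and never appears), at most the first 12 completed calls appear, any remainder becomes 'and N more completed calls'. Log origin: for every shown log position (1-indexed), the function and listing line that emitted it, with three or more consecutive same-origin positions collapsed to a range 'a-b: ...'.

Answer: the defect is in collect_span at line 5.
Key fact: After 3 matching log lines the faulty run goes silent, while the working version continues with 'collect_span returns 4'.
Crash: collect_span, line 5, ZeroDivisionError.
Call chain: main -> process_batch([-3, -4, -1, -5, -2, 6, 10], 6) (called at line 35) -> collect_span([-3, -4, -1, -5, -2, 6, 10]) (called at line 26).
First divergence: position 4 — the faulty run's log ends after 3 lines; the working version continues with 'collect_span returns 4'.
Intended log window:
  2: process_batch start: n=7 cutoff=6
  3: collect_span: scanning 7 entries
  4: collect_span returns 4
  5: enter locate_pivot: 7 items against 6
Execution walk:
  (no call completed)
Origin of each log line:
  1 — main, line 34
  2 — process_batch, line 25
  3 — collect_span, line 2
A correct fix: line 5: replace `data[slot] % 0` with `data[slot] % 2`.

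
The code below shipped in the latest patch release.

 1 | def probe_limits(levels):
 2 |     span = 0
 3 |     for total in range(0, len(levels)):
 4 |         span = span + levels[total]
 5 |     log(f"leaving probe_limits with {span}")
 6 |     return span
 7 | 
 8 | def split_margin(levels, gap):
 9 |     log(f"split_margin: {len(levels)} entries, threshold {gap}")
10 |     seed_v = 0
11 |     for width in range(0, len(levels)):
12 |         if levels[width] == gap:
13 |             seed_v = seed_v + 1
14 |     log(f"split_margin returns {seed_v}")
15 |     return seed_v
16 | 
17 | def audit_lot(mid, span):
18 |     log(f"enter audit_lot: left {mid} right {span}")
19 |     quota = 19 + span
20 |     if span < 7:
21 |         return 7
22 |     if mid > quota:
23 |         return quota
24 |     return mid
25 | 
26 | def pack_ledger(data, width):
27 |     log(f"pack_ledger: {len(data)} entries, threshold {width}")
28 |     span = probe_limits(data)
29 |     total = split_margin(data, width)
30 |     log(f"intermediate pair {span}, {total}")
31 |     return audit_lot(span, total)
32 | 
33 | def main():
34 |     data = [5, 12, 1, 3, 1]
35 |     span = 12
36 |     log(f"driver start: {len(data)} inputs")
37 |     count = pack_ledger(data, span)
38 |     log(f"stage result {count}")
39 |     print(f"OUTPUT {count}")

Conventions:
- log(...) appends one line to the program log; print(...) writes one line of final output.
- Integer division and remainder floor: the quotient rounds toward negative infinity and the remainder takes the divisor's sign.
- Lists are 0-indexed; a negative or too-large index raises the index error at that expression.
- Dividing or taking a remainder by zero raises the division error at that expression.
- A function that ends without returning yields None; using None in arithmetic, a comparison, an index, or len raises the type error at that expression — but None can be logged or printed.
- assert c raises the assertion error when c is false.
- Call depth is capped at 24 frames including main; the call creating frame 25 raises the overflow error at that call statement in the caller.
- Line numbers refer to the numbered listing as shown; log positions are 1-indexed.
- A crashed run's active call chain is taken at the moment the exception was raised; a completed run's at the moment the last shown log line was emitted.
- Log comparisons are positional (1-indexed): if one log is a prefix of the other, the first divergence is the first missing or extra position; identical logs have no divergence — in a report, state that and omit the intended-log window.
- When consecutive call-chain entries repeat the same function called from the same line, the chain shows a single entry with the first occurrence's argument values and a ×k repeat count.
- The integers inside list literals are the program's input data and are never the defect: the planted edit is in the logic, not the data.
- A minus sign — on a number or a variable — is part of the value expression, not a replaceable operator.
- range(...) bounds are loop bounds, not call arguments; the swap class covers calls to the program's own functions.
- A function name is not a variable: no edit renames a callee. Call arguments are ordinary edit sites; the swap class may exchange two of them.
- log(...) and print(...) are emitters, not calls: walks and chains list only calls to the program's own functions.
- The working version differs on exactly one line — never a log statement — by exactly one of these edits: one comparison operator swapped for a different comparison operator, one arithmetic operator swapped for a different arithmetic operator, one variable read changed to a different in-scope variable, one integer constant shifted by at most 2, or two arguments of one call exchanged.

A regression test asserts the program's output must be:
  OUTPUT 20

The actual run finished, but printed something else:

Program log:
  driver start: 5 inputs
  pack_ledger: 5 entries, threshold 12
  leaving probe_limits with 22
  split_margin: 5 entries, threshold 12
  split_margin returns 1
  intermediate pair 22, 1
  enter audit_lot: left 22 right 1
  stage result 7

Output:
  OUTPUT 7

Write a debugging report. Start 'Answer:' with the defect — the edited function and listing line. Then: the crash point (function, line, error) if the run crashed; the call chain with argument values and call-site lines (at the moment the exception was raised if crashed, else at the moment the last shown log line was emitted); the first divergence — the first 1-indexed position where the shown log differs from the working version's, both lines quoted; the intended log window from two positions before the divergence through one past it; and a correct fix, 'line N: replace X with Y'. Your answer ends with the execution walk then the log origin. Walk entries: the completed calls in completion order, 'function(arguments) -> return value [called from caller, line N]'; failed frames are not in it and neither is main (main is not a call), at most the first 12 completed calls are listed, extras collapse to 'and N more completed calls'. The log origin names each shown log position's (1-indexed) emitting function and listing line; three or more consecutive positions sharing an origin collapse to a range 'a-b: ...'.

Answer: the defect is in audit_lot at line 20.
Key fact: Position 8 is the first bad log line: 'stage result 7' should read 'stage result 20'.
Call chain: main.
First divergence: position 8; shown 'stage result 7' vs intended 'stage result 20'.
Intended log window:
  6: intermediate pair 22, 1
  7: enter audit_lot: left 22 right 1
  8: stage result 20
Execution walk:
  probe_limits([5, 12, 1, 3, 1]) -> 22  [called from pack_ledger, line 28]
  split_margin([5, 12, 1, 3, 1], 12) -> 1  [called from pack_ledger, line 29]
  audit_lot(22, 1) -> 7  [called from pack_ledger, line 31]
  pack_ledger([5, 12, 1, 3, 1], 12) -> 7  [called from main, line 37]
Origin of each log line:
  1: emitted by main (line 36)
  2: emitted by pack_ledger (line 27)
  3: emitted by probe_limits (line 5)
  4: emitted by split_margin (line 9)
  5: emitted by split_margin (line 14)
  6: emitted by pack_ledger (line 30)
  7: emitted by audit_lot (line 18)
  8: emitted by main (line 38)
A correct fix: line 20: replace `span` with `mid`.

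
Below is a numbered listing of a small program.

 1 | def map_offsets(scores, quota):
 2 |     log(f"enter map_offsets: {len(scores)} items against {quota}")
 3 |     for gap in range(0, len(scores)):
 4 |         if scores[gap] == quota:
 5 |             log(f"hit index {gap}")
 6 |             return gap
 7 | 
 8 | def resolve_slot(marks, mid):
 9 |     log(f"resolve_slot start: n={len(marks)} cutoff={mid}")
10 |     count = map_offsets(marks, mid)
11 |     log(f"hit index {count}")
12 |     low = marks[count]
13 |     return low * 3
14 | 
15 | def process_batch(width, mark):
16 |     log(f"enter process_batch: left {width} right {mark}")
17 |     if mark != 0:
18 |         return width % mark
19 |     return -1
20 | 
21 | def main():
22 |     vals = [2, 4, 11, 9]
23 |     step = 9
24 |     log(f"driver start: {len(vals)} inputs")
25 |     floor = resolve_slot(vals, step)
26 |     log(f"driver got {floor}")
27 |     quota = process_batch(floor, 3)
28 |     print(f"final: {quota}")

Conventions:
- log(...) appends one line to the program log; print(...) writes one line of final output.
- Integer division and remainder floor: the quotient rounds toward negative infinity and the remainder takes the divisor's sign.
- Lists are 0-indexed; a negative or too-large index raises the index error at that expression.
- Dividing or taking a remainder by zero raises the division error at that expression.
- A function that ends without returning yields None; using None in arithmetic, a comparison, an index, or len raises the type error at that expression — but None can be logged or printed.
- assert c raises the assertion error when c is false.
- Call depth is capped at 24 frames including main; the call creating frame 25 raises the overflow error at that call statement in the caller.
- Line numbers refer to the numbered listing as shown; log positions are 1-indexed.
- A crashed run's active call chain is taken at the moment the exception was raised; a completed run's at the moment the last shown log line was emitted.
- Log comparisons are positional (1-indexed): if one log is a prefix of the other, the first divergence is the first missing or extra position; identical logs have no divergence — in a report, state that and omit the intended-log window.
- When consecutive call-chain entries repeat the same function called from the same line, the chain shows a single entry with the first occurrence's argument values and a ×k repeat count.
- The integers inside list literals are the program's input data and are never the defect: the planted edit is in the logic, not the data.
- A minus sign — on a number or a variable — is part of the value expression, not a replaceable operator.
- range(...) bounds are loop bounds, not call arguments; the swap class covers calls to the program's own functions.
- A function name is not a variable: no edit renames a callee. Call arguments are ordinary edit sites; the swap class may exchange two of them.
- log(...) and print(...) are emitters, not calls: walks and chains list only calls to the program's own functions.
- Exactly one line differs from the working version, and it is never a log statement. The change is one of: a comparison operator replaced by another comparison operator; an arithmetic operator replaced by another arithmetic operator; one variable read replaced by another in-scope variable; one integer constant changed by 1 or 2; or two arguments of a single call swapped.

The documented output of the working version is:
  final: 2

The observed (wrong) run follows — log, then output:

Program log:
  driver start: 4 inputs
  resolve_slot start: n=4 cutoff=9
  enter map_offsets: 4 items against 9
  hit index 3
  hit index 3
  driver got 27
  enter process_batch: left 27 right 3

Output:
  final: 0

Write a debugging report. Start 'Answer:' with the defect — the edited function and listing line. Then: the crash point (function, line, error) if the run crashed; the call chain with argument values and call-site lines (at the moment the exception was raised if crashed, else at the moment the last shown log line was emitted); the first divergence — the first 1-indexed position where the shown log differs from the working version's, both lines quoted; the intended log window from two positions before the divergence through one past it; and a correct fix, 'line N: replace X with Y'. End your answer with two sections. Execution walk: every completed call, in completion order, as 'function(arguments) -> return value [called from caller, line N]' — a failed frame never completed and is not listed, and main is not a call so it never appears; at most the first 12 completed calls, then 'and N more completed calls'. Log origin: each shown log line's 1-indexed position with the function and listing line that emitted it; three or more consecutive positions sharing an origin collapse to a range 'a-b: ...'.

Answer: the defect is in main at line 27.
Core observation: The earliest visible damage is log position 7 — 'enter process_batch: left 27 right 3' rather than the intended 'enter process_batch: left 27 right 5'.
Call chain: main -> process_batch(27, 3) (called at line 27).
First divergence: position 7 — the shown line 'enter process_batch: left 27 right 3' should read 'enter process_batch: left 27 right 5'.
Intended log window:
  5: hit index 3
  6: driver got 27
  7: enter process_batch: left 27 right 5
Execution walk:
  map_offsets([2, 4, 11, 9], 9) -> 3  [called from resolve_slot, line 10]
  resolve_slot([2, 4, 11, 9], 9) -> 27  [called from main, line 25]
  process_batch(27, 3) -> 0  [called from main, line 27]
Log line origins:
  1: from main, line 24
  2: from resolve_slot, line 9
  3: from map_offsets, line 2
  4: from map_offsets, line 5
  5: from resolve_slot, line 11
  6: from main, line 26
  7: from process_batch, line 16
A correct fix: line 27: replace `3` with `5`.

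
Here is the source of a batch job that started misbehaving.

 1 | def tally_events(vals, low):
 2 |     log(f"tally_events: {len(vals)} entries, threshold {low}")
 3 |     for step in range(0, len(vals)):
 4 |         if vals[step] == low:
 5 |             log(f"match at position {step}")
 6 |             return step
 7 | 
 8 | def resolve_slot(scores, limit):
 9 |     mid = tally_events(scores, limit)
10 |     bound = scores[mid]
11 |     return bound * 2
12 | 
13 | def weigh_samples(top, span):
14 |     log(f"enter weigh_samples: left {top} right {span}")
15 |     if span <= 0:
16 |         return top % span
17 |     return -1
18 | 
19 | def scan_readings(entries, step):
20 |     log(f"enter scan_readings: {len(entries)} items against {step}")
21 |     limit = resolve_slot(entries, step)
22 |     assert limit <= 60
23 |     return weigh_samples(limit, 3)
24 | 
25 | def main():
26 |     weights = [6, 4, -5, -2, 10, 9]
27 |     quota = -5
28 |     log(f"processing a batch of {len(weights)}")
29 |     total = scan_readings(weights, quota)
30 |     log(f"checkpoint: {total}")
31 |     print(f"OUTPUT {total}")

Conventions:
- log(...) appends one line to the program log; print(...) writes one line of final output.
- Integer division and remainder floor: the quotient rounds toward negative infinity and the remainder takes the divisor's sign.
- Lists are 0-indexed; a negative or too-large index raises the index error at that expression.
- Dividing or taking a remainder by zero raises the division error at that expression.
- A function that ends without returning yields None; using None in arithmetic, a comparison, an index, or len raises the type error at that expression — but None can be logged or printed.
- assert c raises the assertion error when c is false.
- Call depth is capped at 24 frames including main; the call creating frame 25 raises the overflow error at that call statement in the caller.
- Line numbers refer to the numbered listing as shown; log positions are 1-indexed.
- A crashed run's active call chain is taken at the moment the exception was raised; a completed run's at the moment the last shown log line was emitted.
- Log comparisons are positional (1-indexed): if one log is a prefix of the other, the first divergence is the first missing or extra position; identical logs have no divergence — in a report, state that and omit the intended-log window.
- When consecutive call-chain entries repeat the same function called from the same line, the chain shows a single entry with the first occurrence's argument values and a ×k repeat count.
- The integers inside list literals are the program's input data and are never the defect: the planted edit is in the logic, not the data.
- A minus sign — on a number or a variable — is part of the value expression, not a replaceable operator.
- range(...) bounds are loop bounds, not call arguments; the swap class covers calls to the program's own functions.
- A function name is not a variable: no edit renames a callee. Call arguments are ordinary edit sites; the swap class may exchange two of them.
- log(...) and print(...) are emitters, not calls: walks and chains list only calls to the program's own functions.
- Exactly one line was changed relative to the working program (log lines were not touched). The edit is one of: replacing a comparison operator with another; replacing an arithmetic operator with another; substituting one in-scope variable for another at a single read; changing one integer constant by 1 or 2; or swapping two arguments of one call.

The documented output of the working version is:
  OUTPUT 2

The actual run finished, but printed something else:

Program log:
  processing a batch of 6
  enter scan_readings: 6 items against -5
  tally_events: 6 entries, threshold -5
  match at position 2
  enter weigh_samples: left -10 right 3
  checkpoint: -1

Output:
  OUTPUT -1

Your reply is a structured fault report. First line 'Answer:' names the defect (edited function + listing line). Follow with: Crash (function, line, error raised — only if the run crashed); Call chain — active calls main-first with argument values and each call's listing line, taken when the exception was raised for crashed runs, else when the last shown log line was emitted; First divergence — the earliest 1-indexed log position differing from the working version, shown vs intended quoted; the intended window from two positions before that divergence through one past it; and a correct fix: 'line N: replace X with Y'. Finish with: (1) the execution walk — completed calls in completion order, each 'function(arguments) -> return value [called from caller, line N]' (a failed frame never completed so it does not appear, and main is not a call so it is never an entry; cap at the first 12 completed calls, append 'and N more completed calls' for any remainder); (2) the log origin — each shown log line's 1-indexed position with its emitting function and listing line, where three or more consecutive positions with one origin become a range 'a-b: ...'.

Answer: the defect is in weigh_samples at line 15.
Key observation: The earliest visible damage is log position 6 — 'checkpoint: -1' rather than the intended 'checkpoint: 2'.
Call chain: main.
First divergence: at position 6 the run shows 'checkpoint: -1' where the working version logs 'checkpoint: 2'.
Intended log window:
  4: match at position 2
  5: enter weigh_samples: left -10 right 3
  6: checkpoint: 2
Execution walk:
  tally_events([6, 4, -5, -2, 10, 9], -5) -> 2  [called from resolve_slot, line 9]
  resolve_slot([6, 4, -5, -2, 10, 9], -5) -> -10  [called from scan_readings, line 21]
  weigh_samples(-10, 3) -> -1  [called from scan_readings, line 23]
  scan_readings([6, 4, -5, -2, 10, 9], -5) -> -1  [called from main, line 29]
Origin of each log line:
  1: emitted by main (line 28)
  2: emitted by scan_readings (line 20)
  3: emitted by tally_events (line 2)
  4: emitted by tally_events (line 5)
  5: emitted by weigh_samples (line 14)
  6: emitted by main (line 30)
A correct fix: line 15: replace `<=` with `!=`.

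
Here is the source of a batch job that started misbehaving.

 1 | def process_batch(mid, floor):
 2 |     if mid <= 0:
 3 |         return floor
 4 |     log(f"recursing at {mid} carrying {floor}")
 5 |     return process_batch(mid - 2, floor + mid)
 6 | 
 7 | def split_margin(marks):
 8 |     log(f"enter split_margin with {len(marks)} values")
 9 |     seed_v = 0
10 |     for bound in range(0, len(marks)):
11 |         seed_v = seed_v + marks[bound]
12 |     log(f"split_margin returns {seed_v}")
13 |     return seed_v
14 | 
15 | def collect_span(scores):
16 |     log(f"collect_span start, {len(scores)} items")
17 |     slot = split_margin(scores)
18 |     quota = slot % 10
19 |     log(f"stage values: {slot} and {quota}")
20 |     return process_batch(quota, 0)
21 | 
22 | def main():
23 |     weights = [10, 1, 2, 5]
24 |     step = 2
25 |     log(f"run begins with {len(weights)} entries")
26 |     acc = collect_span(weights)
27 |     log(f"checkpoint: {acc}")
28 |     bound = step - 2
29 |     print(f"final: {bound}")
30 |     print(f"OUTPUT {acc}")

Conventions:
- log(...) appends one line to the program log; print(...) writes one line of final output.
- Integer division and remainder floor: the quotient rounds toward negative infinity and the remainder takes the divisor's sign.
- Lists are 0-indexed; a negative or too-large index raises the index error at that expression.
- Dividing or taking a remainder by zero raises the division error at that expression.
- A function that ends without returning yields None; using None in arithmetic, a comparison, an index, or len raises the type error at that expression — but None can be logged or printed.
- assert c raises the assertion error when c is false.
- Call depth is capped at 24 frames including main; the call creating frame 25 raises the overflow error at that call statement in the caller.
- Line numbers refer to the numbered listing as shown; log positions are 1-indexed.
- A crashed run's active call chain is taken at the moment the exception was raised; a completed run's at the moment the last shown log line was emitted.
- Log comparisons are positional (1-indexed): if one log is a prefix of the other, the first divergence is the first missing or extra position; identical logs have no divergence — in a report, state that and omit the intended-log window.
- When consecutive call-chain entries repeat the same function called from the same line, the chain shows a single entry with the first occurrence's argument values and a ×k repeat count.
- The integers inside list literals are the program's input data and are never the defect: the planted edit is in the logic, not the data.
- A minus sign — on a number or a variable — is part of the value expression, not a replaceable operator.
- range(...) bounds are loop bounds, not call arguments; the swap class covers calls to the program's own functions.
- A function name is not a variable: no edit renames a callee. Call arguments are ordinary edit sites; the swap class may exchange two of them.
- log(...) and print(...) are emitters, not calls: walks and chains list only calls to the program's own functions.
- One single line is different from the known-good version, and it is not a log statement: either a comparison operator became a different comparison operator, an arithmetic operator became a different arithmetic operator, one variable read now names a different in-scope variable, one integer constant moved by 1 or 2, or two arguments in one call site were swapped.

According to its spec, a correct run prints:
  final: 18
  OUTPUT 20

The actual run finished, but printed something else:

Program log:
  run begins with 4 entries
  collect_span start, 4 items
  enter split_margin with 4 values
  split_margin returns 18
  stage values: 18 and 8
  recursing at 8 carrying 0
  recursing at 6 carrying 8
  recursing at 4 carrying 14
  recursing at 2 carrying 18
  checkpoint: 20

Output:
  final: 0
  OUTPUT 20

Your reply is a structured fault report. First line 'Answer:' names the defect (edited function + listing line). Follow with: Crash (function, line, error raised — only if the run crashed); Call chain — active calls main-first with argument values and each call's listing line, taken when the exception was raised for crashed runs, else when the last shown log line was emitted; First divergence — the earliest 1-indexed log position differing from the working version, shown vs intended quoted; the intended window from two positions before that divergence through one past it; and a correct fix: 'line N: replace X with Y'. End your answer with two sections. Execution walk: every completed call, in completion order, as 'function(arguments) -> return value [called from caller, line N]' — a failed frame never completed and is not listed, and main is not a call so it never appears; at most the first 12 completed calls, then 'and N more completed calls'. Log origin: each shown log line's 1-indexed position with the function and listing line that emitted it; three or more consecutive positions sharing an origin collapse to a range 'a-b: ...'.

Answer: the defect is in main at line 28.
The tell: Every logged value matches the working version; the printed result is what differs.
Call chain: main.
First divergence: none; the two logs match at every position.
Execution walk:
  split_margin([10, 1, 2, 5]) -> 18  [called from collect_span, line 17]
  process_batch(0, 20) -> 20  [called from process_batch, line 5]
  process_batch(2, 18) -> 20  [called from process_batch, line 5]
  process_batch(4, 14) -> 20  [called from process_batch, line 5]
  process_batch(6, 8) -> 20  [called from process_batch, line 5]
  process_batch(8, 0) -> 20  [called from collect_span, line 20]
  collect_span([10, 1, 2, 5]) -> 20  [called from main, line 26]
Log line origins:
  1: emitted by main (line 25)
  2: emitted by collect_span (line 16)
  3: emitted by split_margin (line 8)
  4: emitted by split_margin (line 12)
  5: emitted by collect_span (line 19)
  6-9: emitted by process_batch (line 4)
  10: emitted by main (line 27)
A correct fix: line 28: replace `step` with `acc`.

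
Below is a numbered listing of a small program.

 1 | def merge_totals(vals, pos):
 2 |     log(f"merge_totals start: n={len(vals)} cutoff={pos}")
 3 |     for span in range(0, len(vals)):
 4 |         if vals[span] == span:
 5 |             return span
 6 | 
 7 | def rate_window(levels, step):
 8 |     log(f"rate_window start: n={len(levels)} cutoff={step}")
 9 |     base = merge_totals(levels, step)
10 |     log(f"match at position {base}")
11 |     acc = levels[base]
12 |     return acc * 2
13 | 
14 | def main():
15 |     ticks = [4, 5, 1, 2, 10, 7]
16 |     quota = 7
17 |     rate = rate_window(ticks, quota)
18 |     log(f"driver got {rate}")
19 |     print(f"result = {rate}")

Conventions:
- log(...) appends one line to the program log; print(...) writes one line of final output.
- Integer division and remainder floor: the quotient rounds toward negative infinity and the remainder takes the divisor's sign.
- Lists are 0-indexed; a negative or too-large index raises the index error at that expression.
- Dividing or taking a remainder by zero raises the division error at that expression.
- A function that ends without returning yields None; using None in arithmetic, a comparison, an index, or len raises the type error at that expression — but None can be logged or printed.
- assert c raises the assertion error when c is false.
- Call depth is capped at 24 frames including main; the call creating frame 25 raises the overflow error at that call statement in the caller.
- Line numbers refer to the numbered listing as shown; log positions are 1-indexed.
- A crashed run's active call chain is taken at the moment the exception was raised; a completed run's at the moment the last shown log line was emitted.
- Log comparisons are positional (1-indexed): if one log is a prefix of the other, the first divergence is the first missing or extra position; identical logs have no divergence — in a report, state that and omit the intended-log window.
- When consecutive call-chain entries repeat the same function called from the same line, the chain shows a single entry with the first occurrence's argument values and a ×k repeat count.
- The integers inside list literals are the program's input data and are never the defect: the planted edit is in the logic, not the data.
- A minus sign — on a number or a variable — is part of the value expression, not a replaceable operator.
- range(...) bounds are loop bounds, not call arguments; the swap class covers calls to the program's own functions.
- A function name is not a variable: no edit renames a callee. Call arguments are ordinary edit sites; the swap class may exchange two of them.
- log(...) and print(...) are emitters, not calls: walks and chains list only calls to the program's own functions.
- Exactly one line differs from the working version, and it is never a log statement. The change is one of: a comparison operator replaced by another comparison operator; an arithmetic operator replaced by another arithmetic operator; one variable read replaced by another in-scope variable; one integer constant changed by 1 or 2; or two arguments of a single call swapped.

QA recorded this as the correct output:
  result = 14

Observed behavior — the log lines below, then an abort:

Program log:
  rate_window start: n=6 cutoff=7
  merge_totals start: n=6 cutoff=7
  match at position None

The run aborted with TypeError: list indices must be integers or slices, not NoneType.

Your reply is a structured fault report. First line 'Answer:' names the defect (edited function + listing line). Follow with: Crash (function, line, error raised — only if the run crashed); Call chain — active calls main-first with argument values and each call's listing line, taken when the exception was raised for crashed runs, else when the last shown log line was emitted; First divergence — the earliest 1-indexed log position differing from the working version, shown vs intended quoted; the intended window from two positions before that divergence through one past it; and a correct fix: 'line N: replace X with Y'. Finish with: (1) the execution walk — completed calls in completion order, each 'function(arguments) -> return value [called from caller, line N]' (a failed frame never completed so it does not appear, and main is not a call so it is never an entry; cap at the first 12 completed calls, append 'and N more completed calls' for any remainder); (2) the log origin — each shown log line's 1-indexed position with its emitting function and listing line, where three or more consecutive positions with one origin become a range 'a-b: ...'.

Answer: the defect is in merge_totals at line 4.
Key observation: Position 3 is the first bad log line: 'match at position None' should read 'match at position 5'.
Crash: rate_window, line 11, TypeError.
Call chain: main -> rate_window([4, 5, 1, 2, 10, 7], 7) (called at line 17).
First divergence: at position 3 the run shows 'match at position None' where the working version logs 'match at position 5'.
Intended log window:
  1: rate_window start: n=6 cutoff=7
  2: merge_totals start: n=6 cutoff=7
  3: match at position 5
  4: driver got 14
Execution walk:
  merge_totals([4, 5, 1, 2, 10, 7], 7) -> None  [called from rate_window, line 9]
Log line origins:
  1: emitted by rate_window (line 8)
  2: emitted by merge_totals (line 2)
  3: emitted by rate_window (line 10)
A correct fix: line 4: replace `vals[span] == span` with `vals[span] == pos`.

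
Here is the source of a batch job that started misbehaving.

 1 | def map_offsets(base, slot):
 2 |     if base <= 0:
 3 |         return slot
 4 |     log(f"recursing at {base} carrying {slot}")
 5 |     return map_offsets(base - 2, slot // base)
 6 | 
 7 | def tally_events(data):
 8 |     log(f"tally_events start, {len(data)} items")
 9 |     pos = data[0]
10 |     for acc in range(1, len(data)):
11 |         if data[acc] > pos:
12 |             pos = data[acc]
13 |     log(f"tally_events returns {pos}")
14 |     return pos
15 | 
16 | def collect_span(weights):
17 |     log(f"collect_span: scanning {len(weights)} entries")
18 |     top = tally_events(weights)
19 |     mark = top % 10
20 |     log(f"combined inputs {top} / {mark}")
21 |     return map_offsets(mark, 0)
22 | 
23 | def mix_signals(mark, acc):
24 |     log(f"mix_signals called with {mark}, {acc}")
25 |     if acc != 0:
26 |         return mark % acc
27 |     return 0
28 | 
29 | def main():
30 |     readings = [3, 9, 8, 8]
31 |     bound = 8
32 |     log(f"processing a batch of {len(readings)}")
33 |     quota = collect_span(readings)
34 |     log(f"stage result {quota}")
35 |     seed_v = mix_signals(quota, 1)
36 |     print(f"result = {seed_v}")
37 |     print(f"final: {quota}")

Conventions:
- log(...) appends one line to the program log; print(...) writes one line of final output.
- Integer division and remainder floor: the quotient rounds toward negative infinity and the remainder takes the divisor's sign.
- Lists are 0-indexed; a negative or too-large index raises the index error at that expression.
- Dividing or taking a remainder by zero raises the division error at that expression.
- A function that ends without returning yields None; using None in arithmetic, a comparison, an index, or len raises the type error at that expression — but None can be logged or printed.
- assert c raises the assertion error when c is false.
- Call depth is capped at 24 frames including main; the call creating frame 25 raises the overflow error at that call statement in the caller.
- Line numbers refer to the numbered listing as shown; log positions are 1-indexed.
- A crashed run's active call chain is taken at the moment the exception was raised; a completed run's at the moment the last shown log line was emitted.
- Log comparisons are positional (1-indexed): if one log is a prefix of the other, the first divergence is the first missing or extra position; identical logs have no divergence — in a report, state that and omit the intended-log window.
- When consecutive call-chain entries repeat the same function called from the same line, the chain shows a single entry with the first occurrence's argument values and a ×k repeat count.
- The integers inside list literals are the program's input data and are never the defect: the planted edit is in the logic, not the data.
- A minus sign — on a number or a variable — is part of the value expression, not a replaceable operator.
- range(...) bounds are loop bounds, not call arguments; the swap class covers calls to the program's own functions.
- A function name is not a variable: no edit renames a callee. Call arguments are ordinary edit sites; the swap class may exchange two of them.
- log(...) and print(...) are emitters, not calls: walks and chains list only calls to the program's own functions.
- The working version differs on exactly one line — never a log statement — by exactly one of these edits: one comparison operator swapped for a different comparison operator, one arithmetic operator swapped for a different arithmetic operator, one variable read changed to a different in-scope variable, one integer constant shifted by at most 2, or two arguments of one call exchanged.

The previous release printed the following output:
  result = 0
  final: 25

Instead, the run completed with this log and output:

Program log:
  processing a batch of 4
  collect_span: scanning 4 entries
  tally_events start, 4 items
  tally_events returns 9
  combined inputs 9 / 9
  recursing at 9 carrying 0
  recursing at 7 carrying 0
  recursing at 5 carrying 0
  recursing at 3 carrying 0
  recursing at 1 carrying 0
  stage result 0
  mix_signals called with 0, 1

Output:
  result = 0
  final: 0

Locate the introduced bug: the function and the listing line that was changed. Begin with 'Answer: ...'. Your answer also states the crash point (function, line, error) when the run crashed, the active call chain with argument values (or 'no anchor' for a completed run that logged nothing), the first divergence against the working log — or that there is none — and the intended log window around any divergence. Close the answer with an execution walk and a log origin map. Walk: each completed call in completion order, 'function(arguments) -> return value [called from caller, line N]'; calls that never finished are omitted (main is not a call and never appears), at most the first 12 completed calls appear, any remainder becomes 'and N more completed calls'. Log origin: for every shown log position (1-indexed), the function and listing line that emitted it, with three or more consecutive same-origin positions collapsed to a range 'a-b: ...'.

Answer: the defect is in map_offsets at line 5.
The tell: At log position 7 the runs split — shown 'recursing at 7 carrying 0', but the working version logs 'recursing at 7 carrying 9'.
Call chain: main -> mix_signals(0, 1) (called at line 35).
First divergence: position 7; shown 'recursing at 7 carrying 0' vs intended 'recursing at 7 carrying 9'.
Intended log window:
  5: combined inputs 9 / 9
  6: recursing at 9 carrying 0
  7: recursing at 7 carrying 9
  8: recursing at 5 carrying 16
Execution walk:
  tally_events([3, 9, 8, 8]) -> 9  [called from collect_span, line 18]
  map_offsets(-1, 0) -> 0  [called from map_offsets, line 5]
  map_offsets(1, 0) -> 0  [called from map_offsets, line 5]
  map_offsets(3, 0) -> 0  [called from map_offsets, line 5]
  map_offsets(5, 0) -> 0  [called from map_offsets, line 5]
  map_offsets(7, 0) -> 0  [called from map_offsets, line 5]
  map_offsets(9, 0) -> 0  [called from collect_span, line 21]
  collect_span([3, 9, 8, 8]) -> 0  [called from main, line 33]
  mix_signals(0, 1) -> 0  [called from main, line 35]
Origin of each log line:
  1: from main, line 32
  2: from collect_span, line 17
  3: from tally_events, line 8
  4: from tally_events, line 13
  5: from collect_span, line 20
  6-10: from map_offsets, line 4
  11: from main, line 34
  12: from mix_signals, line 24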